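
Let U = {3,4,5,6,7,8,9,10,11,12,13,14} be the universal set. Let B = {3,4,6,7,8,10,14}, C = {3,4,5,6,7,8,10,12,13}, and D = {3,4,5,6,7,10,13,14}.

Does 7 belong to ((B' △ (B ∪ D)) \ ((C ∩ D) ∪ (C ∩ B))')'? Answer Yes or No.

7 ∈ B, so 7 ∉ B'
7 ∈ B and 7 ∈ D, so 7 ∈ B ∪ D
7 ∉ B' and 7 ∈ (B ∪ D), so 7 ∈ B' △ (B ∪ D)
7 ∈ C and 7 ∈ D, so 7 ∈ C ∩ D
7 ∈ C and 7 ∈ B, so 7 ∈ C ∩ B
7 ∈ (C ∩ D) and 7 ∈ (C ∩ B), so 7 ∈ (C ∩ D) ∪ (C ∩ B)
7 ∉ ((C ∩ D) ∪ (C ∩ B))' since 7 ∈ ((C ∩ D) ∪ (C ∩ B))
7 ∈ (B' △ (B ∪ D)) and 7 ∉ ((C ∩ D) ∪ (C ∩ B))', so 7 ∈ (B' △ (B ∪ D)) \ ((C ∩ D) ∪ (C ∩ B))'
7 ∉ ((B' △ (B ∪ D)) \ ((C ∩ D) ∪ (C ∩ B))')' since 7 ∈ ((B' △ (B ∪ D)) \ ((C ∩ D) ∪ (C ∩ B))')

No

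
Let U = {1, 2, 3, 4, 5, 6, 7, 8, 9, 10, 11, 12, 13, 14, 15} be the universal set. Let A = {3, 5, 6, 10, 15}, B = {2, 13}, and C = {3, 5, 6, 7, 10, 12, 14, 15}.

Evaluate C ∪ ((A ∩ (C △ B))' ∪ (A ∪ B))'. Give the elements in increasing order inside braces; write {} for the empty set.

C △ B = {2, 3, 5, 6, 7, 10, 12, 13, 14, 15}
A ∩ (C △ B) = {3, 5, 6, 10, 15}
(A ∩ (C △ B))' = {1, 2, 4, 7, 8, 9, 11, 12, 13, 14}
A ∪ B = {2, 3, 5, 6, 10, 13, 15}
(A ∩ (C △ B))' ∪ (A ∪ B) = {1, 2, 3, 4, 5, 6, 7, 8, 9, 10, 11, 12, 13, 14, 15}
((A ∩ (C △ B))' ∪ (A ∪ B))' = {}
C ∪ ((A ∩ (C △ B))' ∪ (A ∪ B))' = {3, 5, 6, 7, 10, 12, 14, 15}

{3, 5, 6, 7, 10, 12, 14, 15}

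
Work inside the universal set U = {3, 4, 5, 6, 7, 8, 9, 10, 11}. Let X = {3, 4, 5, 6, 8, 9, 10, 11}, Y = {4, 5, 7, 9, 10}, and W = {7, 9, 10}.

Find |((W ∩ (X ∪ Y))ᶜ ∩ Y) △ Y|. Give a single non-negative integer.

X ∪ Y = {3, 4, 5, 6, 7, 8, 9, 10, 11}
W ∩ (X ∪ Y) = {7, 9, 10}
(W ∩ (X ∪ Y))ᶜ = {3, 4, 5, 6, 8, 11}
(W ∩ (X ∪ Y))ᶜ ∩ Y = {4, 5}
((W ∩ (X ∪ Y))ᶜ ∩ Y) △ Y = {7, 9, 10}
|((W ∩ (X ∪ Y))ᶜ ∩ Y) △ Y| = 3

3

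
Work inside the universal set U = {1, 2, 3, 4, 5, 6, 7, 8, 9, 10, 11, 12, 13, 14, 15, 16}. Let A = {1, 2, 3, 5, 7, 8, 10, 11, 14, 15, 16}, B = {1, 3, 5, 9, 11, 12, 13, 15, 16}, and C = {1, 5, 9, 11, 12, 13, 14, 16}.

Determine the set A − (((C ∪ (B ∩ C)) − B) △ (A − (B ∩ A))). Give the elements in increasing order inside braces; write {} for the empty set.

B ∩ C = {1, 5, 9, 11, 12, 13, 16}
C ∪ (B ∩ C) = {1, 5, 9, 11, 12, 13, 14, 16}
(C ∪ (B ∩ C)) − B = {14}
B ∩ A = {1, 3, 5, 11, 15, 16}
A − (B ∩ A) = {2, 7, 8, 10, 14}
((C ∪ (B ∩ C)) − B) △ (A − (B ∩ A)) = {2, 7, 8, 10}
A − (((C ∪ (B ∩ C)) − B) △ (A − (B ∩ A))) = {1, 3, 5, 11, 14, 15, 16}

{1, 3, 5, 11, 14, 15, 16}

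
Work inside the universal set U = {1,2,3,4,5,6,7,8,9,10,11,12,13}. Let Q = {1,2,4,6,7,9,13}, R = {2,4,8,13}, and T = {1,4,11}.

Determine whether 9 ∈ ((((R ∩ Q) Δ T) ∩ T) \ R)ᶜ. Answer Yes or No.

9 ∉ R and 9 ∈ Q, so 9 ∉ R ∩ Q
9 ∉ (R ∩ Q) and 9 ∉ T, so 9 ∉ (R ∩ Q) Δ T
9 ∉ ((R ∩ Q) Δ T) and 9 ∉ T, so 9 ∉ ((R ∩ Q) Δ T) ∩ T
9 ∉ (((R ∩ Q) Δ T) ∩ T) and 9 ∉ R, so 9 ∉ (((R ∩ Q) Δ T) ∩ T) \ R
9 ∈ ((((R ∩ Q) Δ T) ∩ T) \ R)ᶜ since 9 ∉ ((((R ∩ Q) Δ T) ∩ T) \ R)

Yes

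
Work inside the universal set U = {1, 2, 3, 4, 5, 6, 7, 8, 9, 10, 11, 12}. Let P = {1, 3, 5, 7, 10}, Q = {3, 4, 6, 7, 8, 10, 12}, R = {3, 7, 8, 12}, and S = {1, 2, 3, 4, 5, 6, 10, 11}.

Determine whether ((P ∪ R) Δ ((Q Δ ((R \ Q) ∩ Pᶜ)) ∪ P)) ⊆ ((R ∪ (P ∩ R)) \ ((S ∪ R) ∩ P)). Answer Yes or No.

P ∪ R = {1, 3, 5, 7, 8, 10, 12}
R \ Q = {}
Pᶜ = {2, 4, 6, 8, 9, 11, 12}
(R \ Q) ∩ Pᶜ = {}
Q Δ ((R \ Q) ∩ Pᶜ) = {3, 4, 6, 7, 8, 10, 12}
(Q Δ ((R \ Q) ∩ Pᶜ)) ∪ P = {1, 3, 4, 5, 6, 7, 8, 10, 12}
(P ∪ R) Δ ((Q Δ ((R \ Q) ∩ Pᶜ)) ∪ P) = {4, 6}
P ∩ R = {3, 7}
R ∪ (P ∩ R) = {3, 7, 8, 12}
S ∪ R = {1, 2, 3, 4, 5, 6, 7, 8, 10, 11, 12}
(S ∪ R) ∩ P = {1, 3, 5, 7, 10}
(R ∪ (P ∩ R)) \ ((S ∪ R) ∩ P) = {8, 12}
4 ∈ (P ∪ R) Δ ((Q Δ ((R \ Q) ∩ Pᶜ)) ∪ P) but 4 ∉ (R ∪ (P ∩ R)) \ ((S ∪ R) ∩ P), so the inclusion fails.

No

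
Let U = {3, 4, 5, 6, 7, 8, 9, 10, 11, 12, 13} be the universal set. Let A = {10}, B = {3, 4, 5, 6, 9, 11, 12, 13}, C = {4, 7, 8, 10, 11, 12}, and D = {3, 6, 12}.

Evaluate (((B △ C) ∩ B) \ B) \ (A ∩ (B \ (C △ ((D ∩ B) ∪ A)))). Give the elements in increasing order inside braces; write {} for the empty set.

B △ C = {3, 5, 6, 7, 8, 9, 10, 13}
(B △ C) ∩ B = {3, 5, 6, 9, 13}
((B △ C) ∩ B) \ B = {}
D ∩ B = {3, 6, 12}
(D ∩ B) ∪ A = {3, 6, 10, 12}
C △ ((D ∩ B) ∪ A) = {3, 4, 6, 7, 8, 11}
B \ (C △ ((D ∩ B) ∪ A)) = {5, 9, 12, 13}
A ∩ (B \ (C △ ((D ∩ B) ∪ A))) = {}
(((B △ C) ∩ B) \ B) \ (A ∩ (B \ (C △ ((D ∩ B) ∪ A)))) = {}

{}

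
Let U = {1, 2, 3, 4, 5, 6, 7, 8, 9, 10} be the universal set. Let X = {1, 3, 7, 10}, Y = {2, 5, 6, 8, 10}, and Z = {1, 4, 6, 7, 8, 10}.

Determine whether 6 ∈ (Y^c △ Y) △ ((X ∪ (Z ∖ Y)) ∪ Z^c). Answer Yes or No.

6 ∈ Y, so 6 ∉ Y^c
6 ∉ Y^c and 6 ∈ Y, so 6 ∈ Y^c △ Y
6 ∈ Z and 6 ∈ Y, so 6 ∉ Z ∖ Y
6 ∉ X and 6 ∉ (Z ∖ Y), so 6 ∉ X ∪ (Z ∖ Y)
6 ∈ Z, so 6 ∉ Z^c
6 ∉ (X ∪ (Z ∖ Y)) and 6 ∉ Z^c, so 6 ∉ (X ∪ (Z ∖ Y)) ∪ Z^c
6 ∈ (Y^c △ Y) and 6 ∉ ((X ∪ (Z ∖ Y)) ∪ Z^c), so 6 ∈ (Y^c △ Y) △ ((X ∪ (Z ∖ Y)) ∪ Z^c)

Yes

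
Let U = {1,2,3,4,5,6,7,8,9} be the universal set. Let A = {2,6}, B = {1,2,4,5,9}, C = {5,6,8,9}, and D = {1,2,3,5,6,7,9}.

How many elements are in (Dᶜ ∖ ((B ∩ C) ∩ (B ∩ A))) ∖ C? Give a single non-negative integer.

1

Dᶜ = {4,8}
B ∩ C = {5,9}
B ∩ A = {2}
(B ∩ C) ∩ (B ∩ A) = {}
Dᶜ ∖ ((B ∩ C) ∩ (B ∩ A)) = {4,8}
(Dᶜ ∖ ((B ∩ C) ∩ (B ∩ A))) ∖ C = {4}
|(Dᶜ ∖ ((B ∩ C) ∩ (B ∩ A))) ∖ C| = 1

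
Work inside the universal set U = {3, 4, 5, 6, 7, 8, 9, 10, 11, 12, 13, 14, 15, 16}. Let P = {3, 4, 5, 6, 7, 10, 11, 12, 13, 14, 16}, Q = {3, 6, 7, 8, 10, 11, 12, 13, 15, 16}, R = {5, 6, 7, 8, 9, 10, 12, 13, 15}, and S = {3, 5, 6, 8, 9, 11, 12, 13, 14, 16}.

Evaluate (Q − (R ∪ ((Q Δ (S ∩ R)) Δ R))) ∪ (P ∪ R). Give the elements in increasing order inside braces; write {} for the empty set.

{3, 4, 5, 6, 7, 8, 9, 10, 11, 12, 13, 14, 15, 16}

S ∩ R = {5, 6, 8, 9, 12, 13}
Q Δ (S ∩ R) = {3, 5, 7, 9, 10, 11, 15, 16}
(Q Δ (S ∩ R)) Δ R = {3, 6, 8, 11, 12, 13, 16}
R ∪ ((Q Δ (S ∩ R)) Δ R) = {3, 5, 6, 7, 8, 9, 10, 11, 12, 13, 15, 16}
Q − (R ∪ ((Q Δ (S ∩ R)) Δ R)) = {}
P ∪ R = {3, 4, 5, 6, 7, 8, 9, 10, 11, 12, 13, 14, 15, 16}
(Q − (R ∪ ((Q Δ (S ∩ R)) Δ R))) ∪ (P ∪ R) = {3, 4, 5, 6, 7, 8, 9, 10, 11, 12, 13, 14, 15, 16}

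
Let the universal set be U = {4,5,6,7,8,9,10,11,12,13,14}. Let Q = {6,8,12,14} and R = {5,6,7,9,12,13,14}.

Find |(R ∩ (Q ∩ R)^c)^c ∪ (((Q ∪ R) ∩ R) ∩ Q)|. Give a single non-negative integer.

Q ∩ R = {6,12,14}
(Q ∩ R)^c = {4,5,7,8,9,10,11,13}
R ∩ (Q ∩ R)^c = {5,7,9,13}
(R ∩ (Q ∩ R)^c)^c = {4,6,8,10,11,12,14}
Q ∪ R = {5,6,7,8,9,12,13,14}
(Q ∪ R) ∩ R = {5,6,7,9,12,13,14}
((Q ∪ R) ∩ R) ∩ Q = {6,12,14}
(R ∩ (Q ∩ R)^c)^c ∪ (((Q ∪ R) ∩ R) ∩ Q) = {4,6,8,10,11,12,14}
|(R ∩ (Q ∩ R)^c)^c ∪ (((Q ∪ R) ∩ R) ∩ Q)| = 7

7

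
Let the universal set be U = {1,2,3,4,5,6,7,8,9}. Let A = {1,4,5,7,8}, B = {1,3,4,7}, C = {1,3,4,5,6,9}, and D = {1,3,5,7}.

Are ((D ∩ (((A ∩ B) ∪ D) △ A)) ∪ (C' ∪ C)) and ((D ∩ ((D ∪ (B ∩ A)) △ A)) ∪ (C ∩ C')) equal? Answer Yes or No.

No

A ∩ B = {1,4,7}
(A ∩ B) ∪ D = {1,3,4,5,7}
((A ∩ B) ∪ D) △ A = {3,8}
D ∩ (((A ∩ B) ∪ D) △ A) = {3}
C' = {2,7,8}
C' ∪ C = {1,2,3,4,5,6,7,8,9}
(D ∩ (((A ∩ B) ∪ D) △ A)) ∪ (C' ∪ C) = {1,2,3,4,5,6,7,8,9}
B ∩ A = {1,4,7}
D ∪ (B ∩ A) = {1,3,4,5,7}
(D ∪ (B ∩ A)) △ A = {3,8}
D ∩ ((D ∪ (B ∩ A)) △ A) = {3}
C ∩ C' = {}
(D ∩ ((D ∪ (B ∩ A)) △ A)) ∪ (C ∩ C') = {3}
1 ∈ (D ∩ (((A ∩ B) ∪ D) △ A)) ∪ (C' ∪ C) but 1 ∉ (D ∩ ((D ∪ (B ∩ A)) △ A)) ∪ (C ∩ C'), so they differ.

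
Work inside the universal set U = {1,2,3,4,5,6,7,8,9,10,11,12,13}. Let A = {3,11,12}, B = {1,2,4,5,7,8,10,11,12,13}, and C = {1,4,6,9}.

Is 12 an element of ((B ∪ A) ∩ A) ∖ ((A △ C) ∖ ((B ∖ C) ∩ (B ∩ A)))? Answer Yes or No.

Yes

12 ∈ B and 12 ∈ A, so 12 ∈ B ∪ A
12 ∈ (B ∪ A) and 12 ∈ A, so 12 ∈ (B ∪ A) ∩ A
12 ∈ A and 12 ∉ C, so 12 ∈ A △ C
12 ∈ B and 12 ∉ C, so 12 ∈ B ∖ C
12 ∈ B and 12 ∈ A, so 12 ∈ B ∩ A
12 ∈ (B ∖ C) and 12 ∈ (B ∩ A), so 12 ∈ (B ∖ C) ∩ (B ∩ A)
12 ∈ (A △ C) and 12 ∈ ((B ∖ C) ∩ (B ∩ A)), so 12 ∉ (A △ C) ∖ ((B ∖ C) ∩ (B ∩ A))
12 ∈ ((B ∪ A) ∩ A) and 12 ∉ ((A △ C) ∖ ((B ∖ C) ∩ (B ∩ A))), so 12 ∈ ((B ∪ A) ∩ A) ∖ ((A △ C) ∖ ((B ∖ C) ∩ (B ∩ A)))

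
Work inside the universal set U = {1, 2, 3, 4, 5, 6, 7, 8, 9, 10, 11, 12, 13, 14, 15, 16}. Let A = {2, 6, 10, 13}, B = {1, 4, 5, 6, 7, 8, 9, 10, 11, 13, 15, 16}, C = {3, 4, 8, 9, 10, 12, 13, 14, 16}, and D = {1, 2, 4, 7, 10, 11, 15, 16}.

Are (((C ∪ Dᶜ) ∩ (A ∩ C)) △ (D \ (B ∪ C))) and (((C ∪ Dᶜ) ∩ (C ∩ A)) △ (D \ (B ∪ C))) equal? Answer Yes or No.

Yes

Dᶜ = {3, 5, 6, 8, 9, 12, 13, 14}
C ∪ Dᶜ = {3, 4, 5, 6, 8, 9, 10, 12, 13, 14, 16}
A ∩ C = {10, 13}
(C ∪ Dᶜ) ∩ (A ∩ C) = {10, 13}
B ∪ C = {1, 3, 4, 5, 6, 7, 8, 9, 10, 11, 12, 13, 14, 15, 16}
D \ (B ∪ C) = {2}
((C ∪ Dᶜ) ∩ (A ∩ C)) △ (D \ (B ∪ C)) = {2, 10, 13}
C ∩ A = {10, 13}
(C ∪ Dᶜ) ∩ (C ∩ A) = {10, 13}
((C ∪ Dᶜ) ∩ (C ∩ A)) △ (D \ (B ∪ C)) = {2, 10, 13}
Both equal {2, 10, 13}, so ((C ∪ Dᶜ) ∩ (A ∩ C)) △ (D \ (B ∪ C)) = ((C ∪ Dᶜ) ∩ (C ∩ A)) △ (D \ (B ∪ C)).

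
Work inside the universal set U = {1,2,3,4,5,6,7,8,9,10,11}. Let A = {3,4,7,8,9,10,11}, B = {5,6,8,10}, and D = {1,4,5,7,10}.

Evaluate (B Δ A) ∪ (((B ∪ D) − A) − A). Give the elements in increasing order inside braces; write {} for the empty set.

B Δ A = {3,4,5,6,7,9,11}
B ∪ D = {1,4,5,6,7,8,10}
(B ∪ D) − A = {1,5,6}
((B ∪ D) − A) − A = {1,5,6}
(B Δ A) ∪ (((B ∪ D) − A) − A) = {1,3,4,5,6,7,9,11}

{1,3,4,5,6,7,9,11}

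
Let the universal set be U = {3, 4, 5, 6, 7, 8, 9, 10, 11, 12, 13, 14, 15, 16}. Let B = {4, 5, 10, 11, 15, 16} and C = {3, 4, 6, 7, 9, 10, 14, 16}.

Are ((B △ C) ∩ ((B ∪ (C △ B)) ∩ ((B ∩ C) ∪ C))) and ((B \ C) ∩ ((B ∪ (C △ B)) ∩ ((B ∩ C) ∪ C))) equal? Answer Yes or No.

B △ C = {3, 5, 6, 7, 9, 11, 14, 15}
C △ B = {3, 5, 6, 7, 9, 11, 14, 15}
B ∪ (C △ B) = {3, 4, 5, 6, 7, 9, 10, 11, 14, 15, 16}
B ∩ C = {4, 10, 16}
(B ∩ C) ∪ C = {3, 4, 6, 7, 9, 10, 14, 16}
(B ∪ (C △ B)) ∩ ((B ∩ C) ∪ C) = {3, 4, 6, 7, 9, 10, 14, 16}
(B △ C) ∩ ((B ∪ (C △ B)) ∩ ((B ∩ C) ∪ C)) = {3, 6, 7, 9, 14}
B \ C = {5, 11, 15}
(B \ C) ∩ ((B ∪ (C △ B)) ∩ ((B ∩ C) ∪ C)) = {}
3 ∈ (B △ C) ∩ ((B ∪ (C △ B)) ∩ ((B ∩ C) ∪ C)) but 3 ∉ (B \ C) ∩ ((B ∪ (C △ B)) ∩ ((B ∩ C) ∪ C)), so they differ.

No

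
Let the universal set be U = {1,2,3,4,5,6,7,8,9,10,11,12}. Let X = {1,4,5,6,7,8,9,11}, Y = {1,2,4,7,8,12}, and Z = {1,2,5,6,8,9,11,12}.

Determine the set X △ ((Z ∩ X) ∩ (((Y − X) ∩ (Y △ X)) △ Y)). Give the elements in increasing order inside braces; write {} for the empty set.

{4,5,6,7,9,11}

Z ∩ X = {1,5,6,8,9,11}
Y − X = {2,12}
Y △ X = {2,5,6,9,11,12}
(Y − X) ∩ (Y △ X) = {2,12}
((Y − X) ∩ (Y △ X)) △ Y = {1,4,7,8}
(Z ∩ X) ∩ (((Y − X) ∩ (Y △ X)) △ Y) = {1,8}
X △ ((Z ∩ X) ∩ (((Y − X) ∩ (Y △ X)) △ Y)) = {4,5,6,7,9,11}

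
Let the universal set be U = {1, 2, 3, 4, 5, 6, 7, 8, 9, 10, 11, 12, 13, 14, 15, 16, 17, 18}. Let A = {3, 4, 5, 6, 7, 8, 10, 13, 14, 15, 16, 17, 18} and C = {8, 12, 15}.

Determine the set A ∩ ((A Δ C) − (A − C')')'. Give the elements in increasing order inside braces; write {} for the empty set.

A Δ C = {3, 4, 5, 6, 7, 10, 12, 13, 14, 16, 17, 18}
C' = {1, 2, 3, 4, 5, 6, 7, 9, 10, 11, 13, 14, 16, 17, 18}
A − C' = {8, 15}
(A − C')' = {1, 2, 3, 4, 5, 6, 7, 9, 10, 11, 12, 13, 14, 16, 17, 18}
(A Δ C) − (A − C')' = {}
((A Δ C) − (A − C')')' = {1, 2, 3, 4, 5, 6, 7, 8, 9, 10, 11, 12, 13, 14, 15, 16, 17, 18}
A ∩ ((A Δ C) − (A − C')')' = {3, 4, 5, 6, 7, 8, 10, 13, 14, 15, 16, 17, 18}

{3, 4, 5, 6, 7, 8, 10, 13, 14, 15, 16, 17, 18}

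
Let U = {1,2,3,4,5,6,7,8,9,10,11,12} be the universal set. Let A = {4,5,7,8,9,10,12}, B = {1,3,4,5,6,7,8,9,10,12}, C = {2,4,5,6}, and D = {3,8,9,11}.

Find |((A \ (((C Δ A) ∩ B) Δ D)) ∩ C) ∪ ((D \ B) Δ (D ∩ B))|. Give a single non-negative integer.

C Δ A = {2,6,7,8,9,10,12}
(C Δ A) ∩ B = {6,7,8,9,10,12}
((C Δ A) ∩ B) Δ D = {3,6,7,10,11,12}
A \ (((C Δ A) ∩ B) Δ D) = {4,5,8,9}
(A \ (((C Δ A) ∩ B) Δ D)) ∩ C = {4,5}
D \ B = {11}
D ∩ B = {3,8,9}
(D \ B) Δ (D ∩ B) = {3,8,9,11}
((A \ (((C Δ A) ∩ B) Δ D)) ∩ C) ∪ ((D \ B) Δ (D ∩ B)) = {3,4,5,8,9,11}
|((A \ (((C Δ A) ∩ B) Δ D)) ∩ C) ∪ ((D \ B) Δ (D ∩ B))| = 6

6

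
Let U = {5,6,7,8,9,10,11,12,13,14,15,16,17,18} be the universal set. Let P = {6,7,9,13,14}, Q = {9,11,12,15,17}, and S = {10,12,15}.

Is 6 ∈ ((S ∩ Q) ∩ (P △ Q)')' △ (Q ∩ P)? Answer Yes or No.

Yes

6 ∉ S and 6 ∉ Q, so 6 ∉ S ∩ Q
6 ∈ P and 6 ∉ Q, so 6 ∈ P △ Q
6 ∉ (P △ Q)' since 6 ∈ (P △ Q)
6 ∉ (S ∩ Q) and 6 ∉ (P △ Q)', so 6 ∉ (S ∩ Q) ∩ (P △ Q)'
6 ∈ ((S ∩ Q) ∩ (P △ Q)')' since 6 ∉ ((S ∩ Q) ∩ (P △ Q)')
6 ∉ Q and 6 ∈ P, so 6 ∉ Q ∩ P
6 ∈ ((S ∩ Q) ∩ (P △ Q)')' and 6 ∉ (Q ∩ P), so 6 ∈ ((S ∩ Q) ∩ (P △ Q)')' △ (Q ∩ P)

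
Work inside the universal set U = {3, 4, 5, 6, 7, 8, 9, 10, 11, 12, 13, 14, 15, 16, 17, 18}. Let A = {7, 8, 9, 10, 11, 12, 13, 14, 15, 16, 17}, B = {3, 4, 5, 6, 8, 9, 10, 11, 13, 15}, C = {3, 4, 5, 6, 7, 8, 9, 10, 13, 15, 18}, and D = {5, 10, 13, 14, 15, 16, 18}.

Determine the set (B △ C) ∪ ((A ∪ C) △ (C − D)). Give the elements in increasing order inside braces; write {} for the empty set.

{5, 7, 10, 11, 12, 13, 14, 15, 16, 17, 18}

B △ C = {7, 11, 18}
A ∪ C = {3, 4, 5, 6, 7, 8, 9, 10, 11, 12, 13, 14, 15, 16, 17, 18}
C − D = {3, 4, 6, 7, 8, 9}
(A ∪ C) △ (C − D) = {5, 10, 11, 12, 13, 14, 15, 16, 17, 18}
(B △ C) ∪ ((A ∪ C) △ (C − D)) = {5, 7, 10, 11, 12, 13, 14, 15, 16, 17, 18}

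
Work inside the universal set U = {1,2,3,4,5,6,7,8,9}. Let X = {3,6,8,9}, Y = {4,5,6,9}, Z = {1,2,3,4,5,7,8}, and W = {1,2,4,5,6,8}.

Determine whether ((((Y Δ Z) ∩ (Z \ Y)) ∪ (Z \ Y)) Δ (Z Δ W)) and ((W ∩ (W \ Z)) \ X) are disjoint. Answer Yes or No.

Y Δ Z = {1,2,3,6,7,8,9}
Z \ Y = {1,2,3,7,8}
(Y Δ Z) ∩ (Z \ Y) = {1,2,3,7,8}
((Y Δ Z) ∩ (Z \ Y)) ∪ (Z \ Y) = {1,2,3,7,8}
Z Δ W = {3,6,7}
(((Y Δ Z) ∩ (Z \ Y)) ∪ (Z \ Y)) Δ (Z Δ W) = {1,2,6,8}
W \ Z = {6}
W ∩ (W \ Z) = {6}
(W ∩ (W \ Z)) \ X = {}
{1,2,6,8} and {} share no elements.

Yes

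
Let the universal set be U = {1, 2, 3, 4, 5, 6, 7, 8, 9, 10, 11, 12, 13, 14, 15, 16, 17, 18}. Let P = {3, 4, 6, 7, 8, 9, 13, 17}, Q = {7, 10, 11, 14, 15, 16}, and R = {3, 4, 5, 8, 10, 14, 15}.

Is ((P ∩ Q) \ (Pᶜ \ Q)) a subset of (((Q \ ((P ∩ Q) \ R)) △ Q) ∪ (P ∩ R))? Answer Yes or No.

Yes

P ∩ Q = {7}
Pᶜ = {1, 2, 5, 10, 11, 12, 14, 15, 16, 18}
Pᶜ \ Q = {1, 2, 5, 12, 18}
(P ∩ Q) \ (Pᶜ \ Q) = {7}
(P ∩ Q) \ R = {7}
Q \ ((P ∩ Q) \ R) = {10, 11, 14, 15, 16}
(Q \ ((P ∩ Q) \ R)) △ Q = {7}
P ∩ R = {3, 4, 8}
((Q \ ((P ∩ Q) \ R)) △ Q) ∪ (P ∩ R) = {3, 4, 7, 8}
Every element of {7} is in {3, 4, 7, 8}, so (P ∩ Q) \ (Pᶜ \ Q) ⊆ ((Q \ ((P ∩ Q) \ R)) △ Q) ∪ (P ∩ R).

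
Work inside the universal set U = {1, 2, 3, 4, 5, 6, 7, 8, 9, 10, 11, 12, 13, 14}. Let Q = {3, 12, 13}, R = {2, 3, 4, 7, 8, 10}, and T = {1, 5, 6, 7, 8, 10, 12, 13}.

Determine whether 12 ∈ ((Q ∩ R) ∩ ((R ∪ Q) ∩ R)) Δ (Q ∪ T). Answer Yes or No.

12 ∈ Q and 12 ∉ R, so 12 ∉ Q ∩ R
12 ∉ R and 12 ∈ Q, so 12 ∈ R ∪ Q
12 ∈ (R ∪ Q) and 12 ∉ R, so 12 ∉ (R ∪ Q) ∩ R
12 ∉ (Q ∩ R) and 12 ∉ ((R ∪ Q) ∩ R), so 12 ∉ (Q ∩ R) ∩ ((R ∪ Q) ∩ R)
12 ∈ Q and 12 ∈ T, so 12 ∈ Q ∪ T
12 ∉ ((Q ∩ R) ∩ ((R ∪ Q) ∩ R)) and 12 ∈ (Q ∪ T), so 12 ∈ ((Q ∩ R) ∩ ((R ∪ Q) ∩ R)) Δ (Q ∪ T)

Yes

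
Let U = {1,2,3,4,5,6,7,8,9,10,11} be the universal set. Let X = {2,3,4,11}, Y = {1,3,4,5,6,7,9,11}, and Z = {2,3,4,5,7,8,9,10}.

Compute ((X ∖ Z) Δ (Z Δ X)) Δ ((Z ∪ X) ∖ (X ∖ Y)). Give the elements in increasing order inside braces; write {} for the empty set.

X ∖ Z = {11}
Z Δ X = {5,7,8,9,10,11}
(X ∖ Z) Δ (Z Δ X) = {5,7,8,9,10}
Z ∪ X = {2,3,4,5,7,8,9,10,11}
X ∖ Y = {2}
(Z ∪ X) ∖ (X ∖ Y) = {3,4,5,7,8,9,10,11}
((X ∖ Z) Δ (Z Δ X)) Δ ((Z ∪ X) ∖ (X ∖ Y)) = {3,4,11}

{3,4,11}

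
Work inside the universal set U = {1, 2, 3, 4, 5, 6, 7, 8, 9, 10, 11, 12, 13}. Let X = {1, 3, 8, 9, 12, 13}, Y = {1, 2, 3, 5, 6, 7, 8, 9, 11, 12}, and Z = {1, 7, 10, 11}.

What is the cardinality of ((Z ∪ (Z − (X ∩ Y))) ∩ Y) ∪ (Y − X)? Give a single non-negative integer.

X ∩ Y = {1, 3, 8, 9, 12}
Z − (X ∩ Y) = {7, 10, 11}
Z ∪ (Z − (X ∩ Y)) = {1, 7, 10, 11}
(Z ∪ (Z − (X ∩ Y))) ∩ Y = {1, 7, 11}
Y − X = {2, 5, 6, 7, 11}
((Z ∪ (Z − (X ∩ Y))) ∩ Y) ∪ (Y − X) = {1, 2, 5, 6, 7, 11}
|((Z ∪ (Z − (X ∩ Y))) ∩ Y) ∪ (Y − X)| = 6

6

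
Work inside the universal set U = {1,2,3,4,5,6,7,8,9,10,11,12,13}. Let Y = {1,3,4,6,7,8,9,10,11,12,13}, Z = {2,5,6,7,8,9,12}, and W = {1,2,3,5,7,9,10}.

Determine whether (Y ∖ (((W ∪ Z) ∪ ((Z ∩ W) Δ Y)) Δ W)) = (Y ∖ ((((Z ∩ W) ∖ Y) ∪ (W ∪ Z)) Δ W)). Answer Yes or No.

W ∪ Z = {1,2,3,5,6,7,8,9,10,12}
Z ∩ W = {2,5,7,9}
(Z ∩ W) Δ Y = {1,2,3,4,5,6,8,10,11,12,13}
(W ∪ Z) ∪ ((Z ∩ W) Δ Y) = {1,2,3,4,5,6,7,8,9,10,11,12,13}
((W ∪ Z) ∪ ((Z ∩ W) Δ Y)) Δ W = {4,6,8,11,12,13}
Y ∖ (((W ∪ Z) ∪ ((Z ∩ W) Δ Y)) Δ W) = {1,3,7,9,10}
(Z ∩ W) ∖ Y = {2,5}
((Z ∩ W) ∖ Y) ∪ (W ∪ Z) = {1,2,3,5,6,7,8,9,10,12}
(((Z ∩ W) ∖ Y) ∪ (W ∪ Z)) Δ W = {6,8,12}
Y ∖ ((((Z ∩ W) ∖ Y) ∪ (W ∪ Z)) Δ W) = {1,3,4,7,9,10,11,13}
4 ∈ Y ∖ ((((Z ∩ W) ∖ Y) ∪ (W ∪ Z)) Δ W) but 4 ∉ Y ∖ (((W ∪ Z) ∪ ((Z ∩ W) Δ Y)) Δ W), so they differ.

No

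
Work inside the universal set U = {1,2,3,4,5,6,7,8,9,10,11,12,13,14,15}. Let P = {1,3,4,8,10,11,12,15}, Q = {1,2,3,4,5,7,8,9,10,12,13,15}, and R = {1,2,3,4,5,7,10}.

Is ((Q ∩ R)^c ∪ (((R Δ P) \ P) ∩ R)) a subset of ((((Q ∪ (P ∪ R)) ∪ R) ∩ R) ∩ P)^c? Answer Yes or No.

Yes

Q ∩ R = {1,2,3,4,5,7,10}
(Q ∩ R)^c = {6,8,9,11,12,13,14,15}
R Δ P = {2,5,7,8,11,12,15}
(R Δ P) \ P = {2,5,7}
((R Δ P) \ P) ∩ R = {2,5,7}
(Q ∩ R)^c ∪ (((R Δ P) \ P) ∩ R) = {2,5,6,7,8,9,11,12,13,14,15}
P ∪ R = {1,2,3,4,5,7,8,10,11,12,15}
Q ∪ (P ∪ R) = {1,2,3,4,5,7,8,9,10,11,12,13,15}
(Q ∪ (P ∪ R)) ∪ R = {1,2,3,4,5,7,8,9,10,11,12,13,15}
((Q ∪ (P ∪ R)) ∪ R) ∩ R = {1,2,3,4,5,7,10}
(((Q ∪ (P ∪ R)) ∪ R) ∩ R) ∩ P = {1,3,4,10}
((((Q ∪ (P ∪ R)) ∪ R) ∩ R) ∩ P)^c = {2,5,6,7,8,9,11,12,13,14,15}
Every element of {2,5,6,7,8,9,11,12,13,14,15} is in {2,5,6,7,8,9,11,12,13,14,15}, so (Q ∩ R)^c ∪ (((R Δ P) \ P) ∩ R) ⊆ ((((Q ∪ (P ∪ R)) ∪ R) ∩ R) ∩ P)^c.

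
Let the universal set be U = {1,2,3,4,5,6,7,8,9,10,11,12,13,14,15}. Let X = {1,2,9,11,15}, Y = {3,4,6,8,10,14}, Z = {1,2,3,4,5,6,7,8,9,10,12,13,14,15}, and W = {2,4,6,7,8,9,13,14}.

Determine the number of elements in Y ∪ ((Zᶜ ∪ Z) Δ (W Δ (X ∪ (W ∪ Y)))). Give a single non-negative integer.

12

Zᶜ = {11}
Zᶜ ∪ Z = {1,2,3,4,5,6,7,8,9,10,11,12,13,14,15}
W ∪ Y = {2,3,4,6,7,8,9,10,13,14}
X ∪ (W ∪ Y) = {1,2,3,4,6,7,8,9,10,11,13,14,15}
W Δ (X ∪ (W ∪ Y)) = {1,3,10,11,15}
(Zᶜ ∪ Z) Δ (W Δ (X ∪ (W ∪ Y))) = {2,4,5,6,7,8,9,12,13,14}
Y ∪ ((Zᶜ ∪ Z) Δ (W Δ (X ∪ (W ∪ Y)))) = {2,3,4,5,6,7,8,9,10,12,13,14}
|Y ∪ ((Zᶜ ∪ Z) Δ (W Δ (X ∪ (W ∪ Y))))| = 12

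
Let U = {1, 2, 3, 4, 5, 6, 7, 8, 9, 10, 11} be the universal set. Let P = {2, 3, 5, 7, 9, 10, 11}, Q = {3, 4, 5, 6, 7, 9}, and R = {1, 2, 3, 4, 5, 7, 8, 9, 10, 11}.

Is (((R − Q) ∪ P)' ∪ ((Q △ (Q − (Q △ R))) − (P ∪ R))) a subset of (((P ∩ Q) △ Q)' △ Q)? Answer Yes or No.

R − Q = {1, 2, 8, 10, 11}
(R − Q) ∪ P = {1, 2, 3, 5, 7, 8, 9, 10, 11}
((R − Q) ∪ P)' = {4, 6}
Q △ R = {1, 2, 6, 8, 10, 11}
Q − (Q △ R) = {3, 4, 5, 7, 9}
Q △ (Q − (Q △ R)) = {6}
P ∪ R = {1, 2, 3, 4, 5, 7, 8, 9, 10, 11}
(Q △ (Q − (Q △ R))) − (P ∪ R) = {6}
((R − Q) ∪ P)' ∪ ((Q △ (Q − (Q △ R))) − (P ∪ R)) = {4, 6}
P ∩ Q = {3, 5, 7, 9}
(P ∩ Q) △ Q = {4, 6}
((P ∩ Q) △ Q)' = {1, 2, 3, 5, 7, 8, 9, 10, 11}
((P ∩ Q) △ Q)' △ Q = {1, 2, 4, 6, 8, 10, 11}
Every element of {4, 6} is in {1, 2, 4, 6, 8, 10, 11}, so ((R − Q) ∪ P)' ∪ ((Q △ (Q − (Q △ R))) − (P ∪ R)) ⊆ ((P ∩ Q) △ Q)' △ Q.

Yes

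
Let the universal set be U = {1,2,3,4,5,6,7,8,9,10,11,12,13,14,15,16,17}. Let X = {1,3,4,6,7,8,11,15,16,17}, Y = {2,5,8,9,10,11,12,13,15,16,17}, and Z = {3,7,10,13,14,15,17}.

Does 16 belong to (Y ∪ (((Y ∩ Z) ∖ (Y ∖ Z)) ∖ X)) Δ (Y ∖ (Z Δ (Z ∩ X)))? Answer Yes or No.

16 ∈ Y and 16 ∉ Z, so 16 ∉ Y ∩ Z
16 ∈ Y and 16 ∉ Z, so 16 ∈ Y ∖ Z
16 ∉ (Y ∩ Z) and 16 ∈ (Y ∖ Z), so 16 ∉ (Y ∩ Z) ∖ (Y ∖ Z)
16 ∉ ((Y ∩ Z) ∖ (Y ∖ Z)) and 16 ∈ X, so 16 ∉ ((Y ∩ Z) ∖ (Y ∖ Z)) ∖ X
16 ∈ Y and 16 ∉ (((Y ∩ Z) ∖ (Y ∖ Z)) ∖ X), so 16 ∈ Y ∪ (((Y ∩ Z) ∖ (Y ∖ Z)) ∖ X)
16 ∉ Z and 16 ∈ X, so 16 ∉ Z ∩ X
16 ∉ Z and 16 ∉ (Z ∩ X), so 16 ∉ Z Δ (Z ∩ X)
16 ∈ Y and 16 ∉ (Z Δ (Z ∩ X)), so 16 ∈ Y ∖ (Z Δ (Z ∩ X))
16 ∈ (Y ∪ (((Y ∩ Z) ∖ (Y ∖ Z)) ∖ X)) and 16 ∈ (Y ∖ (Z Δ (Z ∩ X))), so 16 ∉ (Y ∪ (((Y ∩ Z) ∖ (Y ∖ Z)) ∖ X)) Δ (Y ∖ (Z Δ (Z ∩ X)))

No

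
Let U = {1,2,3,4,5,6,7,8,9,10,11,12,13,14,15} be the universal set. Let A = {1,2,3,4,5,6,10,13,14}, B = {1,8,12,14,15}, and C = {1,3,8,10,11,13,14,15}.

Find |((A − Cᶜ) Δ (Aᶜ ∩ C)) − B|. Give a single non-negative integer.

4

Cᶜ = {2,4,5,6,7,9,12}
A − Cᶜ = {1,3,10,13,14}
Aᶜ = {7,8,9,11,12,15}
Aᶜ ∩ C = {8,11,15}
(A − Cᶜ) Δ (Aᶜ ∩ C) = {1,3,8,10,11,13,14,15}
((A − Cᶜ) Δ (Aᶜ ∩ C)) − B = {3,10,11,13}
|((A − Cᶜ) Δ (Aᶜ ∩ C)) − B| = 4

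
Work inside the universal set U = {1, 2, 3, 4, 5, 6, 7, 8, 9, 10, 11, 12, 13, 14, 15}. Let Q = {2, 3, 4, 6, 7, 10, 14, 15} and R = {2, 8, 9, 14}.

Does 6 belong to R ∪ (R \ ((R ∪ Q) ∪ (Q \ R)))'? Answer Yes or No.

Yes

6 ∉ R and 6 ∈ Q, so 6 ∈ R ∪ Q
6 ∈ Q and 6 ∉ R, so 6 ∈ Q \ R
6 ∈ (R ∪ Q) and 6 ∈ (Q \ R), so 6 ∈ (R ∪ Q) ∪ (Q \ R)
6 ∉ R and 6 ∈ ((R ∪ Q) ∪ (Q \ R)), so 6 ∉ R \ ((R ∪ Q) ∪ (Q \ R))
6 ∈ (R \ ((R ∪ Q) ∪ (Q \ R)))' since 6 ∉ (R \ ((R ∪ Q) ∪ (Q \ R)))
6 ∉ R and 6 ∈ (R \ ((R ∪ Q) ∪ (Q \ R)))', so 6 ∈ R ∪ (R \ ((R ∪ Q) ∪ (Q \ R)))'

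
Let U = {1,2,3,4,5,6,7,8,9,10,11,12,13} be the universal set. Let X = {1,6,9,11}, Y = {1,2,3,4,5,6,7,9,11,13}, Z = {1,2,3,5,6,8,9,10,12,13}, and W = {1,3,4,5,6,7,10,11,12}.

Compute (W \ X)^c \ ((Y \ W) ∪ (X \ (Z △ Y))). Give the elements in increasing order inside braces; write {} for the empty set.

{8,11}

W \ X = {3,4,5,7,10,12}
(W \ X)^c = {1,2,6,8,9,11,13}
Y \ W = {2,9,13}
Z △ Y = {4,7,8,10,11,12}
X \ (Z △ Y) = {1,6,9}
(Y \ W) ∪ (X \ (Z △ Y)) = {1,2,6,9,13}
(W \ X)^c \ ((Y \ W) ∪ (X \ (Z △ Y))) = {8,11}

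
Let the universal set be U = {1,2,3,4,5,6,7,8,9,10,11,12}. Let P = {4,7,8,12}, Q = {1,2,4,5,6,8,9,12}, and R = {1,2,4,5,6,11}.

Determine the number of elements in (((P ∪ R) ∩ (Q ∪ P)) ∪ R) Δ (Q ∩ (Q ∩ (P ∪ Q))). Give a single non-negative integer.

3

P ∪ R = {1,2,4,5,6,7,8,11,12}
Q ∪ P = {1,2,4,5,6,7,8,9,12}
(P ∪ R) ∩ (Q ∪ P) = {1,2,4,5,6,7,8,12}
((P ∪ R) ∩ (Q ∪ P)) ∪ R = {1,2,4,5,6,7,8,11,12}
P ∪ Q = {1,2,4,5,6,7,8,9,12}
Q ∩ (P ∪ Q) = {1,2,4,5,6,8,9,12}
Q ∩ (Q ∩ (P ∪ Q)) = {1,2,4,5,6,8,9,12}
(((P ∪ R) ∩ (Q ∪ P)) ∪ R) Δ (Q ∩ (Q ∩ (P ∪ Q))) = {7,9,11}
|(((P ∪ R) ∩ (Q ∪ P)) ∪ R) Δ (Q ∩ (Q ∩ (P ∪ Q)))| = 3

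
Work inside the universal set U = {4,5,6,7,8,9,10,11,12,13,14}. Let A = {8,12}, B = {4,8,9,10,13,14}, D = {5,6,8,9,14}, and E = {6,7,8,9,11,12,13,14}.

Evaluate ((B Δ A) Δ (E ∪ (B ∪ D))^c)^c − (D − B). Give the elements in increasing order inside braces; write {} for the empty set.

B Δ A = {4,9,10,12,13,14}
B ∪ D = {4,5,6,8,9,10,13,14}
E ∪ (B ∪ D) = {4,5,6,7,8,9,10,11,12,13,14}
(E ∪ (B ∪ D))^c = {}
(B Δ A) Δ (E ∪ (B ∪ D))^c = {4,9,10,12,13,14}
((B Δ A) Δ (E ∪ (B ∪ D))^c)^c = {5,6,7,8,11}
D − B = {5,6}
((B Δ A) Δ (E ∪ (B ∪ D))^c)^c − (D − B) = {7,8,11}

{7,8,11}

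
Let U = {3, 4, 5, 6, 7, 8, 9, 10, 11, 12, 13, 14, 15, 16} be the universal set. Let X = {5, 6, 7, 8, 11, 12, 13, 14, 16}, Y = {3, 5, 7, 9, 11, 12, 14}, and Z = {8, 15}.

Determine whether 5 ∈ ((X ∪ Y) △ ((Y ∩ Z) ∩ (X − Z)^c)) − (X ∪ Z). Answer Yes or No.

No

5 ∈ X and 5 ∈ Y, so 5 ∈ X ∪ Y
5 ∈ Y and 5 ∉ Z, so 5 ∉ Y ∩ Z
5 ∈ X and 5 ∉ Z, so 5 ∈ X − Z
5 ∉ (X − Z)^c since 5 ∈ (X − Z)
5 ∉ (Y ∩ Z) and 5 ∉ (X − Z)^c, so 5 ∉ (Y ∩ Z) ∩ (X − Z)^c
5 ∈ (X ∪ Y) and 5 ∉ ((Y ∩ Z) ∩ (X − Z)^c), so 5 ∈ (X ∪ Y) △ ((Y ∩ Z) ∩ (X − Z)^c)
5 ∈ X and 5 ∉ Z, so 5 ∈ X ∪ Z
5 ∈ ((X ∪ Y) △ ((Y ∩ Z) ∩ (X − Z)^c)) and 5 ∈ (X ∪ Z), so 5 ∉ ((X ∪ Y) △ ((Y ∩ Z) ∩ (X − Z)^c)) − (X ∪ Z)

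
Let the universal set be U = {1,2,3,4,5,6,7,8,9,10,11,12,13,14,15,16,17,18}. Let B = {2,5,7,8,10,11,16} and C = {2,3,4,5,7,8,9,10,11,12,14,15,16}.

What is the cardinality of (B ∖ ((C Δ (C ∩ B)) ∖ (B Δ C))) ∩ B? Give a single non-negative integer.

C ∩ B = {2,5,7,8,10,11,16}
C Δ (C ∩ B) = {3,4,9,12,14,15}
B Δ C = {3,4,9,12,14,15}
(C Δ (C ∩ B)) ∖ (B Δ C) = {}
B ∖ ((C Δ (C ∩ B)) ∖ (B Δ C)) = {2,5,7,8,10,11,16}
(B ∖ ((C Δ (C ∩ B)) ∖ (B Δ C))) ∩ B = {2,5,7,8,10,11,16}
|(B ∖ ((C Δ (C ∩ B)) ∖ (B Δ C))) ∩ B| = 7

7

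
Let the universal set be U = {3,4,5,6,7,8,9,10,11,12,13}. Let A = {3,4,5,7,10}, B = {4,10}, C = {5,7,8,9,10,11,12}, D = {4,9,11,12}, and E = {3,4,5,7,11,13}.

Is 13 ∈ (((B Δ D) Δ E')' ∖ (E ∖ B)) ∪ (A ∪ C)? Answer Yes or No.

13 ∉ B and 13 ∉ D, so 13 ∉ B Δ D
13 ∈ E, so 13 ∉ E'
13 ∉ (B Δ D) and 13 ∉ E', so 13 ∉ (B Δ D) Δ E'
13 ∈ ((B Δ D) Δ E')' since 13 ∉ ((B Δ D) Δ E')
13 ∈ E and 13 ∉ B, so 13 ∈ E ∖ B
13 ∈ ((B Δ D) Δ E')' and 13 ∈ (E ∖ B), so 13 ∉ ((B Δ D) Δ E')' ∖ (E ∖ B)
13 ∉ A and 13 ∉ C, so 13 ∉ A ∪ C
13 ∉ (((B Δ D) Δ E')' ∖ (E ∖ B)) and 13 ∉ (A ∪ C), so 13 ∉ (((B Δ D) Δ E')' ∖ (E ∖ B)) ∪ (A ∪ C)

No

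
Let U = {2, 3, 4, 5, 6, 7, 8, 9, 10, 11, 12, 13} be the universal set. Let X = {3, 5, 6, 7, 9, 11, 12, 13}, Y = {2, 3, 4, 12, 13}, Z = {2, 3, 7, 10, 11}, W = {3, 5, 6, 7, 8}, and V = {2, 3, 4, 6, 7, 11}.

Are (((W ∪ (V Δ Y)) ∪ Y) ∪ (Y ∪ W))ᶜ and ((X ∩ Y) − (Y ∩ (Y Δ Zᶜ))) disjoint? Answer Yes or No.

V Δ Y = {6, 7, 11, 12, 13}
W ∪ (V Δ Y) = {3, 5, 6, 7, 8, 11, 12, 13}
(W ∪ (V Δ Y)) ∪ Y = {2, 3, 4, 5, 6, 7, 8, 11, 12, 13}
Y ∪ W = {2, 3, 4, 5, 6, 7, 8, 12, 13}
((W ∪ (V Δ Y)) ∪ Y) ∪ (Y ∪ W) = {2, 3, 4, 5, 6, 7, 8, 11, 12, 13}
(((W ∪ (V Δ Y)) ∪ Y) ∪ (Y ∪ W))ᶜ = {9, 10}
X ∩ Y = {3, 12, 13}
Zᶜ = {4, 5, 6, 8, 9, 12, 13}
Y Δ Zᶜ = {2, 3, 5, 6, 8, 9}
Y ∩ (Y Δ Zᶜ) = {2, 3}
(X ∩ Y) − (Y ∩ (Y Δ Zᶜ)) = {12, 13}
{9, 10} and {12, 13} share no elements.

Yes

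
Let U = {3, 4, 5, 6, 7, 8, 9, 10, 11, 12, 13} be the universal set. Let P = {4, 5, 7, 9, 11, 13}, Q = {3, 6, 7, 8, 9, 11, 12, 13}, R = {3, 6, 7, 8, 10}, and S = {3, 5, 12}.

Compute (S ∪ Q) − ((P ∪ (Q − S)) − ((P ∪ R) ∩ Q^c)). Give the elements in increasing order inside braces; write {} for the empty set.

S ∪ Q = {3, 5, 6, 7, 8, 9, 11, 12, 13}
Q − S = {6, 7, 8, 9, 11, 13}
P ∪ (Q − S) = {4, 5, 6, 7, 8, 9, 11, 13}
P ∪ R = {3, 4, 5, 6, 7, 8, 9, 10, 11, 13}
Q^c = {4, 5, 10}
(P ∪ R) ∩ Q^c = {4, 5, 10}
(P ∪ (Q − S)) − ((P ∪ R) ∩ Q^c) = {6, 7, 8, 9, 11, 13}
(S ∪ Q) − ((P ∪ (Q − S)) − ((P ∪ R) ∩ Q^c)) = {3, 5, 12}

{3, 5, 12}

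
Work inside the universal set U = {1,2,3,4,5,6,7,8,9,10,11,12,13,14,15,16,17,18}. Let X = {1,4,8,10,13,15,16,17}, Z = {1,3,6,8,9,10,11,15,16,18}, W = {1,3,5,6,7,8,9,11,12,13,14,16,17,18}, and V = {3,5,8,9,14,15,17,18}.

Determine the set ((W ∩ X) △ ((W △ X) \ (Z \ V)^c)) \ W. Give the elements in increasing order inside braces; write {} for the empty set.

{10}

W ∩ X = {1,8,13,16,17}
W △ X = {3,4,5,6,7,9,10,11,12,14,15,18}
Z \ V = {1,6,10,11,16}
(Z \ V)^c = {2,3,4,5,7,8,9,12,13,14,15,17,18}
(W △ X) \ (Z \ V)^c = {6,10,11}
(W ∩ X) △ ((W △ X) \ (Z \ V)^c) = {1,6,8,10,11,13,16,17}
((W ∩ X) △ ((W △ X) \ (Z \ V)^c)) \ W = {10}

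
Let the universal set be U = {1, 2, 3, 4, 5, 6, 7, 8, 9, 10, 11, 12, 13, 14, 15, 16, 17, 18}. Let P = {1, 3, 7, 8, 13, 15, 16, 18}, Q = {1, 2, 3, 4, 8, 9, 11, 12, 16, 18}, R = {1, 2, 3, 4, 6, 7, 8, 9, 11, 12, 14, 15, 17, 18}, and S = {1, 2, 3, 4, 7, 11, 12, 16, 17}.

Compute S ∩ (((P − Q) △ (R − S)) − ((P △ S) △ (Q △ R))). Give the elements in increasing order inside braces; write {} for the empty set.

{}

P − Q = {7, 13, 15}
R − S = {6, 8, 9, 14, 15, 18}
(P − Q) △ (R − S) = {6, 7, 8, 9, 13, 14, 18}
P △ S = {2, 4, 8, 11, 12, 13, 15, 17, 18}
Q △ R = {6, 7, 14, 15, 16, 17}
(P △ S) △ (Q △ R) = {2, 4, 6, 7, 8, 11, 12, 13, 14, 16, 18}
((P − Q) △ (R − S)) − ((P △ S) △ (Q △ R)) = {9}
S ∩ (((P − Q) △ (R − S)) − ((P △ S) △ (Q △ R))) = {}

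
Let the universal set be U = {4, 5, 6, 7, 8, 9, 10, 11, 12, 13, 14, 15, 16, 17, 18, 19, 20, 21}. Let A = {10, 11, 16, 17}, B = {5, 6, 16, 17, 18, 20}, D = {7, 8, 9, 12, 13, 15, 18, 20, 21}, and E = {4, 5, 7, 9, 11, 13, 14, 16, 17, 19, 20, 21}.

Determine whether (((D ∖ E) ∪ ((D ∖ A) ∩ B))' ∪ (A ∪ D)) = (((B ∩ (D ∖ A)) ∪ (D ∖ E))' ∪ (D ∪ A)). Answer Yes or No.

D ∖ E = {8, 12, 15, 18}
D ∖ A = {7, 8, 9, 12, 13, 15, 18, 20, 21}
(D ∖ A) ∩ B = {18, 20}
(D ∖ E) ∪ ((D ∖ A) ∩ B) = {8, 12, 15, 18, 20}
((D ∖ E) ∪ ((D ∖ A) ∩ B))' = {4, 5, 6, 7, 9, 10, 11, 13, 14, 16, 17, 19, 21}
A ∪ D = {7, 8, 9, 10, 11, 12, 13, 15, 16, 17, 18, 20, 21}
((D ∖ E) ∪ ((D ∖ A) ∩ B))' ∪ (A ∪ D) = {4, 5, 6, 7, 8, 9, 10, 11, 12, 13, 14, 15, 16, 17, 18, 19, 20, 21}
B ∩ (D ∖ A) = {18, 20}
(B ∩ (D ∖ A)) ∪ (D ∖ E) = {8, 12, 15, 18, 20}
((B ∩ (D ∖ A)) ∪ (D ∖ E))' = {4, 5, 6, 7, 9, 10, 11, 13, 14, 16, 17, 19, 21}
D ∪ A = {7, 8, 9, 10, 11, 12, 13, 15, 16, 17, 18, 20, 21}
((B ∩ (D ∖ A)) ∪ (D ∖ E))' ∪ (D ∪ A) = {4, 5, 6, 7, 8, 9, 10, 11, 12, 13, 14, 15, 16, 17, 18, 19, 20, 21}
Both equal {4, 5, 6, 7, 8, 9, 10, 11, 12, 13, 14, 15, 16, 17, 18, 19, 20, 21}, so ((D ∖ E) ∪ ((D ∖ A) ∩ B))' ∪ (A ∪ D) = ((B ∩ (D ∖ A)) ∪ (D ∖ E))' ∪ (D ∪ A).

Yes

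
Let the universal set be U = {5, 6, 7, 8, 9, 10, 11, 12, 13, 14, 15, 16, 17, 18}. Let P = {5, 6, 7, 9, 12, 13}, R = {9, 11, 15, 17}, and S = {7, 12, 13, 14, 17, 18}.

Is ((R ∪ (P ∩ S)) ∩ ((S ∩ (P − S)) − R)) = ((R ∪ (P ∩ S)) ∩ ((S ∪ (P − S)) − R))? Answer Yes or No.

P ∩ S = {7, 12, 13}
R ∪ (P ∩ S) = {7, 9, 11, 12, 13, 15, 17}
P − S = {5, 6, 9}
S ∩ (P − S) = {}
(S ∩ (P − S)) − R = {}
(R ∪ (P ∩ S)) ∩ ((S ∩ (P − S)) − R) = {}
S ∪ (P − S) = {5, 6, 7, 9, 12, 13, 14, 17, 18}
(S ∪ (P − S)) − R = {5, 6, 7, 12, 13, 14, 18}
(R ∪ (P ∩ S)) ∩ ((S ∪ (P − S)) − R) = {7, 12, 13}
7 ∈ (R ∪ (P ∩ S)) ∩ ((S ∪ (P − S)) − R) but 7 ∉ (R ∪ (P ∩ S)) ∩ ((S ∩ (P − S)) − R), so they differ.

No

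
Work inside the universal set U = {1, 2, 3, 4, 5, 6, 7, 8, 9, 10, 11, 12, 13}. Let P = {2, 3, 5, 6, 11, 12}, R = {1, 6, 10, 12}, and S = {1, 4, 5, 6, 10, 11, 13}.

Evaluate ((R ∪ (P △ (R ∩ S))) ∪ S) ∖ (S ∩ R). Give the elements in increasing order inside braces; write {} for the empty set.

{2, 3, 4, 5, 11, 12, 13}

R ∩ S = {1, 6, 10}
P △ (R ∩ S) = {1, 2, 3, 5, 10, 11, 12}
R ∪ (P △ (R ∩ S)) = {1, 2, 3, 5, 6, 10, 11, 12}
(R ∪ (P △ (R ∩ S))) ∪ S = {1, 2, 3, 4, 5, 6, 10, 11, 12, 13}
S ∩ R = {1, 6, 10}
((R ∪ (P △ (R ∩ S))) ∪ S) ∖ (S ∩ R) = {2, 3, 4, 5, 11, 12, 13}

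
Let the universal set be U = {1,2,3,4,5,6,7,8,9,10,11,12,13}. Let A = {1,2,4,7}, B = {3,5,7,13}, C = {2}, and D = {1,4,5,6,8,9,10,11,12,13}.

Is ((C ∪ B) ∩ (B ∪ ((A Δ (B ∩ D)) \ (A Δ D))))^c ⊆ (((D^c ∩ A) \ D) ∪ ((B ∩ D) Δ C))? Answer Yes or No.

C ∪ B = {2,3,5,7,13}
B ∩ D = {5,13}
A Δ (B ∩ D) = {1,2,4,5,7,13}
A Δ D = {2,5,6,7,8,9,10,11,12,13}
(A Δ (B ∩ D)) \ (A Δ D) = {1,4}
B ∪ ((A Δ (B ∩ D)) \ (A Δ D)) = {1,3,4,5,7,13}
(C ∪ B) ∩ (B ∪ ((A Δ (B ∩ D)) \ (A Δ D))) = {3,5,7,13}
((C ∪ B) ∩ (B ∪ ((A Δ (B ∩ D)) \ (A Δ D))))^c = {1,2,4,6,8,9,10,11,12}
D^c = {2,3,7}
D^c ∩ A = {2,7}
(D^c ∩ A) \ D = {2,7}
(B ∩ D) Δ C = {2,5,13}
((D^c ∩ A) \ D) ∪ ((B ∩ D) Δ C) = {2,5,7,13}
1 ∈ ((C ∪ B) ∩ (B ∪ ((A Δ (B ∩ D)) \ (A Δ D))))^c but 1 ∉ ((D^c ∩ A) \ D) ∪ ((B ∩ D) Δ C), so the inclusion fails.

No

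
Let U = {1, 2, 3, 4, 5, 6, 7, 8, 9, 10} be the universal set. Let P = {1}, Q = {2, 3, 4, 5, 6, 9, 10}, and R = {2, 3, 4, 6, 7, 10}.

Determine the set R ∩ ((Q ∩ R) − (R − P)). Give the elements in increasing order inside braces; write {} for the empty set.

{}

Q ∩ R = {2, 3, 4, 6, 10}
R − P = {2, 3, 4, 6, 7, 10}
(Q ∩ R) − (R − P) = {}
R ∩ ((Q ∩ R) − (R − P)) = {}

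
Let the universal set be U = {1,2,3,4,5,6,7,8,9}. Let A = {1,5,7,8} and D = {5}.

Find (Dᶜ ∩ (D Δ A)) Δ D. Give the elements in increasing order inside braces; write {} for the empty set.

{1,5,7,8}

Dᶜ = {1,2,3,4,6,7,8,9}
D Δ A = {1,7,8}
Dᶜ ∩ (D Δ A) = {1,7,8}
(Dᶜ ∩ (D Δ A)) Δ D = {1,5,7,8}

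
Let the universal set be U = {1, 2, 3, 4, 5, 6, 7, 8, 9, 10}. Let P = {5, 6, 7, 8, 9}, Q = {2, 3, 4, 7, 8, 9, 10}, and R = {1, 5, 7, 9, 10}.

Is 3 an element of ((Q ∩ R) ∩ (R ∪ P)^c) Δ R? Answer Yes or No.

3 ∈ Q and 3 ∉ R, so 3 ∉ Q ∩ R
3 ∉ R and 3 ∉ P, so 3 ∉ R ∪ P
3 ∈ (R ∪ P)^c since 3 ∉ (R ∪ P)
3 ∉ (Q ∩ R) and 3 ∈ (R ∪ P)^c, so 3 ∉ (Q ∩ R) ∩ (R ∪ P)^c
3 ∉ ((Q ∩ R) ∩ (R ∪ P)^c) and 3 ∉ R, so 3 ∉ ((Q ∩ R) ∩ (R ∪ P)^c) Δ R

No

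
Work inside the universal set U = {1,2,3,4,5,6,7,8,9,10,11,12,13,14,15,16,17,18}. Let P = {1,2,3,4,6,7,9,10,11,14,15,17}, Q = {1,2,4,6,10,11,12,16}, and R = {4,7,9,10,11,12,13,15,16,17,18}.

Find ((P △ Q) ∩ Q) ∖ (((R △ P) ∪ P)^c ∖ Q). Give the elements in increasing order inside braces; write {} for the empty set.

{12,16}

P △ Q = {3,7,9,12,14,15,16,17}
(P △ Q) ∩ Q = {12,16}
R △ P = {1,2,3,6,12,13,14,16,18}
(R △ P) ∪ P = {1,2,3,4,6,7,9,10,11,12,13,14,15,16,17,18}
((R △ P) ∪ P)^c = {5,8}
((R △ P) ∪ P)^c ∖ Q = {5,8}
((P △ Q) ∩ Q) ∖ (((R △ P) ∪ P)^c ∖ Q) = {12,16}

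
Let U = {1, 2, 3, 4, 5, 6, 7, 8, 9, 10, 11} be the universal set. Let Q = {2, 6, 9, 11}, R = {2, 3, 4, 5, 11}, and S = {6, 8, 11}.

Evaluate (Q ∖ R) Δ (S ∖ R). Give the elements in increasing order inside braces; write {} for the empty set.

{8, 9}

Q ∖ R = {6, 9}
S ∖ R = {6, 8}
(Q ∖ R) Δ (S ∖ R) = {8, 9}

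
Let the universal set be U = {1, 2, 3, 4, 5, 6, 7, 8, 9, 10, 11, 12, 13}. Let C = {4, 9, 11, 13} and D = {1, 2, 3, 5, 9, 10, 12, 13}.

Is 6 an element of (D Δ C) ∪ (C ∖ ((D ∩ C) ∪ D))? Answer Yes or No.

6 ∉ D and 6 ∉ C, so 6 ∉ D Δ C
6 ∉ D and 6 ∉ C, so 6 ∉ D ∩ C
6 ∉ (D ∩ C) and 6 ∉ D, so 6 ∉ (D ∩ C) ∪ D
6 ∉ C and 6 ∉ ((D ∩ C) ∪ D), so 6 ∉ C ∖ ((D ∩ C) ∪ D)
6 ∉ (D Δ C) and 6 ∉ (C ∖ ((D ∩ C) ∪ D)), so 6 ∉ (D Δ C) ∪ (C ∖ ((D ∩ C) ∪ D))

No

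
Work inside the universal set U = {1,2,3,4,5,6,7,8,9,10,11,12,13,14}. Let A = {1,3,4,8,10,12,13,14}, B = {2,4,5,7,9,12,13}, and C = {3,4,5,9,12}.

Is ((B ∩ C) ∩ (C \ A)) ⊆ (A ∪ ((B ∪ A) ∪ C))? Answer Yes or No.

B ∩ C = {4,5,9,12}
C \ A = {5,9}
(B ∩ C) ∩ (C \ A) = {5,9}
B ∪ A = {1,2,3,4,5,7,8,9,10,12,13,14}
(B ∪ A) ∪ C = {1,2,3,4,5,7,8,9,10,12,13,14}
A ∪ ((B ∪ A) ∪ C) = {1,2,3,4,5,7,8,9,10,12,13,14}
Every element of {5,9} is in {1,2,3,4,5,7,8,9,10,12,13,14}, so (B ∩ C) ∩ (C \ A) ⊆ A ∪ ((B ∪ A) ∪ C).

Yes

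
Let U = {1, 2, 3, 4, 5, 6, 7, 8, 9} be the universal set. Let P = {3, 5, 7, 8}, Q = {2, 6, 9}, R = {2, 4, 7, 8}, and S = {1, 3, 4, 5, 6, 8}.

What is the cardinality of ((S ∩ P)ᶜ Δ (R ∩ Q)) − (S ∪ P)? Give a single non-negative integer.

1

S ∩ P = {3, 5, 8}
(S ∩ P)ᶜ = {1, 2, 4, 6, 7, 9}
R ∩ Q = {2}
(S ∩ P)ᶜ Δ (R ∩ Q) = {1, 4, 6, 7, 9}
S ∪ P = {1, 3, 4, 5, 6, 7, 8}
((S ∩ P)ᶜ Δ (R ∩ Q)) − (S ∪ P) = {9}
|((S ∩ P)ᶜ Δ (R ∩ Q)) − (S ∪ P)| = 1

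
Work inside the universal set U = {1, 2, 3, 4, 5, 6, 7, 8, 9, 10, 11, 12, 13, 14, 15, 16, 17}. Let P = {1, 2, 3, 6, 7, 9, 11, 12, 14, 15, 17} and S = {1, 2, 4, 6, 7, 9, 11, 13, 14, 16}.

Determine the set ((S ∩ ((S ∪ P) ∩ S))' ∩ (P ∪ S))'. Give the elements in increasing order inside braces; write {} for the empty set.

{1, 2, 4, 5, 6, 7, 8, 9, 10, 11, 13, 14, 16}

S ∪ P = {1, 2, 3, 4, 6, 7, 9, 11, 12, 13, 14, 15, 16, 17}
(S ∪ P) ∩ S = {1, 2, 4, 6, 7, 9, 11, 13, 14, 16}
S ∩ ((S ∪ P) ∩ S) = {1, 2, 4, 6, 7, 9, 11, 13, 14, 16}
(S ∩ ((S ∪ P) ∩ S))' = {3, 5, 8, 10, 12, 15, 17}
P ∪ S = {1, 2, 3, 4, 6, 7, 9, 11, 12, 13, 14, 15, 16, 17}
(S ∩ ((S ∪ P) ∩ S))' ∩ (P ∪ S) = {3, 12, 15, 17}
((S ∩ ((S ∪ P) ∩ S))' ∩ (P ∪ S))' = {1, 2, 4, 5, 6, 7, 8, 9, 10, 11, 13, 14, 16}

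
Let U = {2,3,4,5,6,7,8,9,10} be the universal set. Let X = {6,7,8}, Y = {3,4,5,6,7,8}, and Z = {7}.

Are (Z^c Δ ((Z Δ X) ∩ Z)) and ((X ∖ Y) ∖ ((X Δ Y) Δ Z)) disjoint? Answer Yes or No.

Yes

Z^c = {2,3,4,5,6,8,9,10}
Z Δ X = {6,8}
(Z Δ X) ∩ Z = {}
Z^c Δ ((Z Δ X) ∩ Z) = {2,3,4,5,6,8,9,10}
X ∖ Y = {}
X Δ Y = {3,4,5}
(X Δ Y) Δ Z = {3,4,5,7}
(X ∖ Y) ∖ ((X Δ Y) Δ Z) = {}
{2,3,4,5,6,8,9,10} and {} share no elements.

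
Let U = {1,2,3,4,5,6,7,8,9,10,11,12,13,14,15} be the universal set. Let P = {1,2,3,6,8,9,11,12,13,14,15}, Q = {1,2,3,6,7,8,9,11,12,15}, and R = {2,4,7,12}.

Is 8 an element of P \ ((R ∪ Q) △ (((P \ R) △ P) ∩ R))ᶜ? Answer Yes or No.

Yes

8 ∉ R and 8 ∈ Q, so 8 ∈ R ∪ Q
8 ∈ P and 8 ∉ R, so 8 ∈ P \ R
8 ∈ (P \ R) and 8 ∈ P, so 8 ∉ (P \ R) △ P
8 ∉ ((P \ R) △ P) and 8 ∉ R, so 8 ∉ ((P \ R) △ P) ∩ R
8 ∈ (R ∪ Q) and 8 ∉ (((P \ R) △ P) ∩ R), so 8 ∈ (R ∪ Q) △ (((P \ R) △ P) ∩ R)
8 ∉ ((R ∪ Q) △ (((P \ R) △ P) ∩ R))ᶜ since 8 ∈ ((R ∪ Q) △ (((P \ R) △ P) ∩ R))
8 ∈ P and 8 ∉ ((R ∪ Q) △ (((P \ R) △ P) ∩ R))ᶜ, so 8 ∈ P \ ((R ∪ Q) △ (((P \ R) △ P) ∩ R))ᶜ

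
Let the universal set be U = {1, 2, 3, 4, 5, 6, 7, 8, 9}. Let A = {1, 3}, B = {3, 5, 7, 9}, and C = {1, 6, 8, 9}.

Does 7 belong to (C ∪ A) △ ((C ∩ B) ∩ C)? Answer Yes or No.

7 ∉ C and 7 ∉ A, so 7 ∉ C ∪ A
7 ∉ C and 7 ∈ B, so 7 ∉ C ∩ B
7 ∉ (C ∩ B) and 7 ∉ C, so 7 ∉ (C ∩ B) ∩ C
7 ∉ (C ∪ A) and 7 ∉ ((C ∩ B) ∩ C), so 7 ∉ (C ∪ A) △ ((C ∩ B) ∩ C)

No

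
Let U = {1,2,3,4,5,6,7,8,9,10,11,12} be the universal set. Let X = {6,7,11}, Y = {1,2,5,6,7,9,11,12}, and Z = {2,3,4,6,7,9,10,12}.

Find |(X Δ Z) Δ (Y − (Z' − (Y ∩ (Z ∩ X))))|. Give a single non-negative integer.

6

X Δ Z = {2,3,4,9,10,11,12}
Z' = {1,5,8,11}
Z ∩ X = {6,7}
Y ∩ (Z ∩ X) = {6,7}
Z' − (Y ∩ (Z ∩ X)) = {1,5,8,11}
Y − (Z' − (Y ∩ (Z ∩ X))) = {2,6,7,9,12}
(X Δ Z) Δ (Y − (Z' − (Y ∩ (Z ∩ X)))) = {3,4,6,7,10,11}
|(X Δ Z) Δ (Y − (Z' − (Y ∩ (Z ∩ X))))| = 6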